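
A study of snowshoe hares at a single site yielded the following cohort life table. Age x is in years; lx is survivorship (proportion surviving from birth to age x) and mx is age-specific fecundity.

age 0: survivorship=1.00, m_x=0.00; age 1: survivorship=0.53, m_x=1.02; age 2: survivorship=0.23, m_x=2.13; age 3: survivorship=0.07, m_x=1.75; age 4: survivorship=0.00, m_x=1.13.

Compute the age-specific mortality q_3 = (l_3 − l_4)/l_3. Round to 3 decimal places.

1.000

q_3 = (l_3 − l_4) / l_3 = (0.07 − 0) / 0.07
     = 0.07 / 0.07 = 1 → 1.000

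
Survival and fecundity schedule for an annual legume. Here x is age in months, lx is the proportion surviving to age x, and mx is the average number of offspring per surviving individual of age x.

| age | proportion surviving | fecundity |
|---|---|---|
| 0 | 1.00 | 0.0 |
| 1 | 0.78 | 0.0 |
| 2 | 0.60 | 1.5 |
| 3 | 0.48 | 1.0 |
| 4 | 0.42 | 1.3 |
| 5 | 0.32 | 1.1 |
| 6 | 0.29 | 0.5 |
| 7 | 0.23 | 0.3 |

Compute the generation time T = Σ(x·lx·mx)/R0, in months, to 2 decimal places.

lx·mx: 0, 0, 0.9, 0.48, 0.546, 0.352, 0.145, 0.069 → R0 = 2.492
x·lx·mx: 0, 0, 1.8, 1.44, 2.184, 1.76, 0.87, 0.483 → Σ = 8.537
T = 8.537 / 2.492 = 3.425762… → 3.43

3.43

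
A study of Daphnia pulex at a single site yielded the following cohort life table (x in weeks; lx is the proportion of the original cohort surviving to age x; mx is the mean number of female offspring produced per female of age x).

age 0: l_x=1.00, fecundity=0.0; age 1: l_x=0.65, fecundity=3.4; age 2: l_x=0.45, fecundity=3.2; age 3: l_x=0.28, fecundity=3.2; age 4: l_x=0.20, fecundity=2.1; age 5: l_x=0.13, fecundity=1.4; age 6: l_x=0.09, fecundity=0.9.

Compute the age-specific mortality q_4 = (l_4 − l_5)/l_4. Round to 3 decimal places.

q_4 = (l_4 − l_5) / l_4 = (0.2 − 0.13) / 0.2
     = 0.07 / 0.2 = 0.35 → 0.350

0.350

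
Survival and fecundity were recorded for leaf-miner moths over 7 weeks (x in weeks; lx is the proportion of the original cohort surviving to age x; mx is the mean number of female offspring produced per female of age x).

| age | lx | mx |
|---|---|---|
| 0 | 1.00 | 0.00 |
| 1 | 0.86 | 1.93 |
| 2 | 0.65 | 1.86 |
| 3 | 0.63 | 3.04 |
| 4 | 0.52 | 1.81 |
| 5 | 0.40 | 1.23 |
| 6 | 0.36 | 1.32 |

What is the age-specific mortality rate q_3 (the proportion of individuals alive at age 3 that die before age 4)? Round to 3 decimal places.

0.175

q_3 = (l_3 − l_4) / l_3 = (0.63 − 0.52) / 0.63
     = 0.11 / 0.63 = 0.174603… → 0.175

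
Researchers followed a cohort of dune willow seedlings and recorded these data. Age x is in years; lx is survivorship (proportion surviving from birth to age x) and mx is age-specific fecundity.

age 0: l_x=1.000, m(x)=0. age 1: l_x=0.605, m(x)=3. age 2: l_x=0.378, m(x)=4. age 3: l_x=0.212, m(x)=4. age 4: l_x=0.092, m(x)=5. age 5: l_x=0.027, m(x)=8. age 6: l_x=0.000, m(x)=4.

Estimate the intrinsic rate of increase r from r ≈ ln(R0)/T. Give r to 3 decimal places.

0.744

R0 = Σ lx·mx = 0 + 1.815 + 1.512 + 0.848 + 0.46 + 0.216 + 0 = 4.851
Σ x·lx·mx = 10.303; T = 10.303/4.851 = 2.12389…
r ≈ ln(R0)/T = ln(4.851)/2.12389… = 0.74353… → 0.744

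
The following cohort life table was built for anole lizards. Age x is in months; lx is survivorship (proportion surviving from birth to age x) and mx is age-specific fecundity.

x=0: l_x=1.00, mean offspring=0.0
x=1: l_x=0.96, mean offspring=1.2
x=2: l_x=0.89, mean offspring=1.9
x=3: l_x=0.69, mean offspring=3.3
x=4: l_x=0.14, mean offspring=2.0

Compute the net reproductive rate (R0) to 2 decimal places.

5.40

lx·mx by age: 0, 1.152, 1.691, 2.277, 0.28
R0 = Σ lx·mx = 5.4 → 5.40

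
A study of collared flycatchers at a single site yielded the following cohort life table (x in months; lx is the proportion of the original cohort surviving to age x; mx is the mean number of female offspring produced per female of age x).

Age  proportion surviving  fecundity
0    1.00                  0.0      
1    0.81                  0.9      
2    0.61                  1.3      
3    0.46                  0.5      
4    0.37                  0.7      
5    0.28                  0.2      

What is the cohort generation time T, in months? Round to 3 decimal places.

2.090

lx·mx: 0, 0.729, 0.793, 0.23, 0.259, 0.056 → R0 = 2.067
x·lx·mx: 0, 0.729, 1.586, 0.69, 1.036, 0.28 → Σ = 4.321
T = 4.321 / 2.067 = 2.090469… → 2.090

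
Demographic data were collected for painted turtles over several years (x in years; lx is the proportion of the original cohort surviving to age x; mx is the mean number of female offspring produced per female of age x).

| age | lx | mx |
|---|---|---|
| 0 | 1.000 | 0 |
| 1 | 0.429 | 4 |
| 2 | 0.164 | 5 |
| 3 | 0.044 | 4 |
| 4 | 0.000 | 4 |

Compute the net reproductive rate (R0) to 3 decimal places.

lx·mx by age: 0, 1.716, 0.82, 0.176, 0
R0 = Σ lx·mx = 2.712 → 2.712

2.712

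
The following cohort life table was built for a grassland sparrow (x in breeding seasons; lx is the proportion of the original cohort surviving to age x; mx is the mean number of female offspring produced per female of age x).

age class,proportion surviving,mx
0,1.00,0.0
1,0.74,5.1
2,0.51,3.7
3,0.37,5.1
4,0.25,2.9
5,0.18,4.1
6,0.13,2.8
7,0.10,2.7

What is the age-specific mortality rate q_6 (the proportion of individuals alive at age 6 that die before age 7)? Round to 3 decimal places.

0.231

q_6 = (l_6 − l_7) / l_6 = (0.13 − 0.1) / 0.13
     = 0.03 / 0.13 = 0.230769… → 0.231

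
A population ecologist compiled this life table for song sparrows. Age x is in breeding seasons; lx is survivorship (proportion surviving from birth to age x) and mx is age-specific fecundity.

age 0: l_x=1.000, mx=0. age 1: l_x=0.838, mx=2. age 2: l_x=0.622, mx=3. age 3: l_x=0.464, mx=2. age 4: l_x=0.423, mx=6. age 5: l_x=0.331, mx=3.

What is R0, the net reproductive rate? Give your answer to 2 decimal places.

8.00

lx·mx by age: 0, 1.676, 1.866, 0.928, 2.538, 0.993
R0 = Σ lx·mx = 8.001 → 8.00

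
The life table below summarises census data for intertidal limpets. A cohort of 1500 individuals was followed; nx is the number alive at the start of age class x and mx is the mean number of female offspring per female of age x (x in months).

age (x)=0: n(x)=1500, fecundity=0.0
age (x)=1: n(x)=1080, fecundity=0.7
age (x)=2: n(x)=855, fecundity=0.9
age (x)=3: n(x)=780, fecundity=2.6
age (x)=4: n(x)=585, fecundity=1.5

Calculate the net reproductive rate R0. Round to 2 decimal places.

lx = nx/n0 = nx/1500: 1, 0.72, 0.57, 0.52, 0.39
lx·mx by age: 0, 0.504, 0.513, 1.352, 0.585
R0 = Σ lx·mx = 2.954 → 2.95

2.95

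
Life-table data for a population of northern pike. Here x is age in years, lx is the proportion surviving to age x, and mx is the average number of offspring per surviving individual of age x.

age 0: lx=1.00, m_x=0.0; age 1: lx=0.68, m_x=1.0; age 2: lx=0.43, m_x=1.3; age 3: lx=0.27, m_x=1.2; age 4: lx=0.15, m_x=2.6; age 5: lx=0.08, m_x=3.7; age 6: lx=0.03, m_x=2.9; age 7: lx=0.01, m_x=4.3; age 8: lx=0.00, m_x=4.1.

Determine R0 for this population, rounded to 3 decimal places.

lx·mx by age: 0, 0.68, 0.559, 0.324, 0.39, 0.296, 0.087, 0.043, 0
R0 = Σ lx·mx = 2.379 → 2.379

2.379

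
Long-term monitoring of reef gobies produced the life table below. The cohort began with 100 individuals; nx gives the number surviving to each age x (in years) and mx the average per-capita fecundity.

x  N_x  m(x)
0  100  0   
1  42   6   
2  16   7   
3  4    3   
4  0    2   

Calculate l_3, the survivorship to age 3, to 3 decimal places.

0.040

l_3 = n_3/n_0 = 4/100 = 0.04 → 0.040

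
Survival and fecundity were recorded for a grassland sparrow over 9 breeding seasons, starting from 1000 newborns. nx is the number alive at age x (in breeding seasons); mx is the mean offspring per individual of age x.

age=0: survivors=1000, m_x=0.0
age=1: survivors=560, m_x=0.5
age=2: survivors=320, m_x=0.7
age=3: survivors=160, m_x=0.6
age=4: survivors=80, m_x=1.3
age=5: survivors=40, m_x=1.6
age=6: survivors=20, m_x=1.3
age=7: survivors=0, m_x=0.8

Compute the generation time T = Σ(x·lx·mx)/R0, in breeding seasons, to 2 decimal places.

2.40

lx = nx/n0 = nx/1000: 1, 0.56, 0.32, 0.16, 0.08, 0.04, 0.02, 0
lx·mx: 0, 0.28, 0.224, 0.096, 0.104, 0.064, 0.026, 0 → R0 = 0.794
x·lx·mx: 0, 0.28, 0.448, 0.288, 0.416, 0.32, 0.156, 0 → Σ = 1.908
T = 1.908 / 0.794 = 2.403023… → 2.40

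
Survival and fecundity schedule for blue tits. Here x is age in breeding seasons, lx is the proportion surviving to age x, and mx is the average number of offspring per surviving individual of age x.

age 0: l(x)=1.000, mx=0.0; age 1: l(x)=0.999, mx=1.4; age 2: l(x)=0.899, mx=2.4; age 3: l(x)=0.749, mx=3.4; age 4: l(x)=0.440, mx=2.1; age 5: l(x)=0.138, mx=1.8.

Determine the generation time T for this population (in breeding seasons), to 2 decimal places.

2.51

lx·mx: 0, 1.3986, 2.1576, 2.5466, 0.924, 0.2484 → R0 = 7.2752
x·lx·mx: 0, 1.3986, 4.3152, 7.6398, 3.696, 1.242 → Σ = 18.2916
T = 18.2916 / 7.2752 = 2.51424… → 2.51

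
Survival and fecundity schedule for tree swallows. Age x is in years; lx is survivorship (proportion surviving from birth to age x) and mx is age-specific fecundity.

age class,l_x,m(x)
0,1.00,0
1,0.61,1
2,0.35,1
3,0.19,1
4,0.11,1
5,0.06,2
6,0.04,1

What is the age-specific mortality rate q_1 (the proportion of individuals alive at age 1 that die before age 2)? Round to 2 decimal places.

0.43

q_1 = (l_1 − l_2) / l_1 = (0.61 − 0.35) / 0.61
     = 0.26 / 0.61 = 0.42623… → 0.43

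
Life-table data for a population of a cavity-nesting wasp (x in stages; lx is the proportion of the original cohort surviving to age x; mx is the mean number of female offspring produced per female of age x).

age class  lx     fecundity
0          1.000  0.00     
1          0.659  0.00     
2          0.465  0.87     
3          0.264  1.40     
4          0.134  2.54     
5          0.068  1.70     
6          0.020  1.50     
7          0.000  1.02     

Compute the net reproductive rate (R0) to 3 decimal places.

1.260

lx·mx by age: 0, 0, 0.40455, 0.3696, 0.34036, 0.1156, 0.03, 0
R0 = Σ lx·mx = 1.26011 → 1.260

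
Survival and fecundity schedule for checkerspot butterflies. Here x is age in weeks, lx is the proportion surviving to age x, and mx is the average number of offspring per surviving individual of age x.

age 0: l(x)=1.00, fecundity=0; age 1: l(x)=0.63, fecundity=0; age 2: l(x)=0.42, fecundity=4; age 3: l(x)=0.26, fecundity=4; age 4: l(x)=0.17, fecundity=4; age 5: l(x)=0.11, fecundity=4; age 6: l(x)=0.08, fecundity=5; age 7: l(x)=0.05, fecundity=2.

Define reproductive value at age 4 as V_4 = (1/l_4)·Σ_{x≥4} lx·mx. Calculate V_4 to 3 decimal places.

lx·mx for x ≥ 4: 0.68, 0.44, 0.4, 0.1 → sum = 1.62
V_4 = 1.62 / l_4 = 1.62 / 0.17 = 9.529412… → 9.529

9.529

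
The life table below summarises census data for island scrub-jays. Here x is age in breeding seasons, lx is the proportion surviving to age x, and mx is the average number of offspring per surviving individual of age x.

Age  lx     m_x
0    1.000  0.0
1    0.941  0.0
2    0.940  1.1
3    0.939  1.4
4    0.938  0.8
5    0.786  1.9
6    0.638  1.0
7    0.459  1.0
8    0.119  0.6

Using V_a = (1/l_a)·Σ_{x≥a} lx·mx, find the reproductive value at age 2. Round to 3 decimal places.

lx·mx for x ≥ 2: 1.034, 1.3146, 0.7504, 1.4934, 0.638, 0.459, 0.0714 → sum = 5.7608
V_2 = 5.7608 / l_2 = 5.7608 / 0.94 = 6.128511… → 6.129

6.129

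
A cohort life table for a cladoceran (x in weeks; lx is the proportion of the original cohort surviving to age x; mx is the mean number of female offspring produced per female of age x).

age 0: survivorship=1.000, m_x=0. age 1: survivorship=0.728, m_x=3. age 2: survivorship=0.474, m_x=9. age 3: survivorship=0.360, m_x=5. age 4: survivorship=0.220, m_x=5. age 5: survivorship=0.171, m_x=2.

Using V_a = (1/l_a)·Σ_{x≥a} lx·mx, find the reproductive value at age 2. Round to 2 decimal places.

15.84

lx·mx for x ≥ 2: 4.266, 1.8, 1.1, 0.342 → sum = 7.508
V_2 = 7.508 / l_2 = 7.508 / 0.474 = 15.839662… → 15.84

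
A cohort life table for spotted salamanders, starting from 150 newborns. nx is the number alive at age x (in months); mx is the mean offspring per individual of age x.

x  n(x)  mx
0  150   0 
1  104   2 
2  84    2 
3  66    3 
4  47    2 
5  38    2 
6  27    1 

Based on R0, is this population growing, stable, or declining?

lx = nx/n0 = nx/150: 1, 0.69333…, 0.56, 0.44, 0.31333…, 0.25333…, 0.18
R0 = Σ lx·mx = 0 + 1.386667… + 1.12 + 1.32 + 0.626667… + 0.506667… + 0.18 = 5.14…
R0 > 1, so the population is growing.

growing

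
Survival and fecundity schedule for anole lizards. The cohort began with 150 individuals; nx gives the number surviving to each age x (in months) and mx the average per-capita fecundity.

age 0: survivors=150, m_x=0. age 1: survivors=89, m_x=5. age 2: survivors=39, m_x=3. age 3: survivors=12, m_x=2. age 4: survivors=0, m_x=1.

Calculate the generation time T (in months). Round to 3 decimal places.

1.282

lx = nx/n0 = nx/150: 1, 0.59333…, 0.26, 0.08, 0
lx·mx: 0, 2.966667…, 0.78, 0.16, 0 → R0 = 3.906667…
x·lx·mx: 0, 2.966667…, 1.56, 0.48, 0 → Σ = 5.006667…
T = 5.006667… / 3.906667… = 1.28157… → 1.282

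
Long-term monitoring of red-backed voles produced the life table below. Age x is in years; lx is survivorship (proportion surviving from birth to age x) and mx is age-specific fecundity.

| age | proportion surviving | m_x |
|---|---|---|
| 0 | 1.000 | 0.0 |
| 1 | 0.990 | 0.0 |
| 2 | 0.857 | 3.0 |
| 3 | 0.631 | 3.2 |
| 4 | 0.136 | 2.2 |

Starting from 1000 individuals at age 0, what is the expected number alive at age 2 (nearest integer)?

857

Expected survivors = N0 · l_2 = 1000 × 0.857 = 857 → 857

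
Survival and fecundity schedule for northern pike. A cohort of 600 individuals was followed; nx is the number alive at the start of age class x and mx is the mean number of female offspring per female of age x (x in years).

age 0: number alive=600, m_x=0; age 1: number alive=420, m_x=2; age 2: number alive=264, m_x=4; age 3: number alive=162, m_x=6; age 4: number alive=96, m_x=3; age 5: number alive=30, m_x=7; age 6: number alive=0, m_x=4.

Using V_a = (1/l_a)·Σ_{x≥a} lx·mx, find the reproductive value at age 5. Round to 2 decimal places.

lx = nx/n0 = nx/600: 1, 0.7, 0.44, 0.27, 0.16, 0.05, 0
lx·mx for x ≥ 5: 0.35, 0 → sum = 0.35
V_5 = 0.35 / l_5 = 0.35 / 0.05 = 7 → 7.00

7.00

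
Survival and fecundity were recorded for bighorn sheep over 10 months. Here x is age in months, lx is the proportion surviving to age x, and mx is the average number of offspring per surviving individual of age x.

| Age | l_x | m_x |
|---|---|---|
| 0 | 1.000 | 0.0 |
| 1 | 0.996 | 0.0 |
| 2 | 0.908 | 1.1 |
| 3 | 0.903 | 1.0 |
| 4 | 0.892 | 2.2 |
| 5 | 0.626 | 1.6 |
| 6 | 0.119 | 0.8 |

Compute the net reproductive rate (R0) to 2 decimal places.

lx·mx by age: 0, 0, 0.9988, 0.903, 1.9624, 1.0016, 0.0952
R0 = Σ lx·mx = 4.961 → 4.96

4.96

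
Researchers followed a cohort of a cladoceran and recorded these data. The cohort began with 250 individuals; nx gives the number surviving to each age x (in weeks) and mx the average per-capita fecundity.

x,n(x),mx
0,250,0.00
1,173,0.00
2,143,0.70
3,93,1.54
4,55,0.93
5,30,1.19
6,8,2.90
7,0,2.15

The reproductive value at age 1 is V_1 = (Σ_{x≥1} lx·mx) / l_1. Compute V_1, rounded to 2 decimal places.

lx = nx/n0 = nx/250: 1, 0.692, 0.572, 0.372, 0.22, 0.12, 0.032, 0
lx·mx for x ≥ 1: 0, 0.4004, 0.57288, 0.2046, 0.1428, 0.0928, 0 → sum = 1.41348
V_1 = 1.41348 / l_1 = 1.41348 / 0.692 = 2.042601… → 2.04

2.04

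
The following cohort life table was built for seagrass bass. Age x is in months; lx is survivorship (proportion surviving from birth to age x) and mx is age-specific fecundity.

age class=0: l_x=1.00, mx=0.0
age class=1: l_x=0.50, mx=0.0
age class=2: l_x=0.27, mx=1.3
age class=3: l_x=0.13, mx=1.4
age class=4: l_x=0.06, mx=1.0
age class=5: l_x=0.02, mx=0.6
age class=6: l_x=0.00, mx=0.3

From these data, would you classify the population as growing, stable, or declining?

R0 = Σ lx·mx = 0 + 0 + 0.351 + 0.182 + 0.06 + 0.012 + 0 = 0.605
R0 < 1, so the population is declining.

declining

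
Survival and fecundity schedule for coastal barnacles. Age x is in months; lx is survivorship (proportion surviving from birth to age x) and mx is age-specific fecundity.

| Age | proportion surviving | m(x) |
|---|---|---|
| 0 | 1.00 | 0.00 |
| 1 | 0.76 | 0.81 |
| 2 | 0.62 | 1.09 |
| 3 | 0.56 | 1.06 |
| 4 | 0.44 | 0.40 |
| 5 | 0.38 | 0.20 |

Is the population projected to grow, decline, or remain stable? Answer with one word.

growing

R0 = Σ lx·mx = 0 + 0.6156 + 0.6758 + 0.5936 + 0.176 + 0.076 = 2.137
R0 > 1, so the population is growing.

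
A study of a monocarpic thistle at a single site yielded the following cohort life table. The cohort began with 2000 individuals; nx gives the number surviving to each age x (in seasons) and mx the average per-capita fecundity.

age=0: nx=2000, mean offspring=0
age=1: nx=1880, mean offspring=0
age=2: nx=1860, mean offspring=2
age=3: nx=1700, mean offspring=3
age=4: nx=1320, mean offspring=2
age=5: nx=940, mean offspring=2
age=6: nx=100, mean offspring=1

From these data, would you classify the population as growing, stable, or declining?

lx = nx/n0 = nx/2000: 1, 0.94, 0.93, 0.85, 0.66, 0.47, 0.05
R0 = Σ lx·mx = 0 + 0 + 1.86 + 2.55 + 1.32 + 0.94 + 0.05 = 6.72
R0 > 1, so the population is growing.

growing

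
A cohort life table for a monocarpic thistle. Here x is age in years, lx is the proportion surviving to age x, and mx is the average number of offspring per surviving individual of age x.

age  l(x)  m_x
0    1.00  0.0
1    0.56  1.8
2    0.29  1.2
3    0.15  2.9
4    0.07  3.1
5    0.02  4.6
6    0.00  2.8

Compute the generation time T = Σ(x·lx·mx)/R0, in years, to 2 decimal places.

lx·mx: 0, 1.008, 0.348, 0.435, 0.217, 0.092, 0 → R0 = 2.1
x·lx·mx: 0, 1.008, 0.696, 1.305, 0.868, 0.46, 0 → Σ = 4.337
T = 4.337 / 2.1 = 2.065238… → 2.07

2.07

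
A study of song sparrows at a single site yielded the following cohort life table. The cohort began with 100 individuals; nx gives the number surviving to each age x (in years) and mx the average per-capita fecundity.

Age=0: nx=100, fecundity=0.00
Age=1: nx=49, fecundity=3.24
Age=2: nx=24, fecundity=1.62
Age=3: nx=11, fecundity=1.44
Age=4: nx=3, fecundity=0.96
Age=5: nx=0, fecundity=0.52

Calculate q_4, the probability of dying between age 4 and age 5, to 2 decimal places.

lx = nx/n0 = nx/100: 1, 0.49, 0.24, 0.11, 0.03, 0
q_4 = (l_4 − l_5) / l_4 = (0.03 − 0) / 0.03
     = 0.03 / 0.03 = 1 → 1.00

1.00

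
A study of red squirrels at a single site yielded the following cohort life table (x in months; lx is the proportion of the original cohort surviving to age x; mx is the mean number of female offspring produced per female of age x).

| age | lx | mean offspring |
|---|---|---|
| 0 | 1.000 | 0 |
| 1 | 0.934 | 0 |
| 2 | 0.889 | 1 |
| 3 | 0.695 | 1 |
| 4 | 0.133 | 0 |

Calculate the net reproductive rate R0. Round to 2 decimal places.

1.58

lx·mx by age: 0, 0, 0.889, 0.695, 0
R0 = Σ lx·mx = 1.584 → 1.58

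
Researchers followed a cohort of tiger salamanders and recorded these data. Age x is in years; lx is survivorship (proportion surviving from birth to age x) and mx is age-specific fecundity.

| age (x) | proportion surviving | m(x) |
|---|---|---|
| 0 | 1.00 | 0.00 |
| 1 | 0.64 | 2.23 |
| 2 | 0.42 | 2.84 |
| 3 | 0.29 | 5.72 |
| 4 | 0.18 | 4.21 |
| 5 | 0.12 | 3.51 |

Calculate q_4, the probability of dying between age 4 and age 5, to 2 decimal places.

q_4 = (l_4 − l_5) / l_4 = (0.18 − 0.12) / 0.18
     = 0.06 / 0.18 = 0.333333… → 0.33

0.33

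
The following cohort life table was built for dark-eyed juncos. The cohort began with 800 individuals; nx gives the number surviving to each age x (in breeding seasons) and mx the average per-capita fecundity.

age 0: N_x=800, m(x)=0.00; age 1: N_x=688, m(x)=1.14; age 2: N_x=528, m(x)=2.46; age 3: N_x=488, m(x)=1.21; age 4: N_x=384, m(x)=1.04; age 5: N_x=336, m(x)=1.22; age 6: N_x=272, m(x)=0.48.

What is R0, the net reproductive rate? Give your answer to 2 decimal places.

4.52

lx = nx/n0 = nx/800: 1, 0.86, 0.66, 0.61, 0.48, 0.42, 0.34
lx·mx by age: 0, 0.9804, 1.6236, 0.7381, 0.4992, 0.5124, 0.1632
R0 = Σ lx·mx = 4.5169 → 4.52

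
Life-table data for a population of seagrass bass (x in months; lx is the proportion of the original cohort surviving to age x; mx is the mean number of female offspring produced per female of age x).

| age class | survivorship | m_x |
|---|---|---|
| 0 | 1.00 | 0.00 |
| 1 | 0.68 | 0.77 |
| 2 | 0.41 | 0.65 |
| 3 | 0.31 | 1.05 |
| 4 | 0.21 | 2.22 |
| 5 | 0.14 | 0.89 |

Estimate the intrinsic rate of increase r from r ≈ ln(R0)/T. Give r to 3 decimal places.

R0 = Σ lx·mx = 0 + 0.5236 + 0.2665 + 0.3255 + 0.4662 + 0.1246 = 1.7064
Σ x·lx·mx = 4.5209; T = 4.5209/1.7064 = 2.64938…
r ≈ ln(R0)/T = ln(1.7064)/2.64938… = 0.2017… → 0.202

0.202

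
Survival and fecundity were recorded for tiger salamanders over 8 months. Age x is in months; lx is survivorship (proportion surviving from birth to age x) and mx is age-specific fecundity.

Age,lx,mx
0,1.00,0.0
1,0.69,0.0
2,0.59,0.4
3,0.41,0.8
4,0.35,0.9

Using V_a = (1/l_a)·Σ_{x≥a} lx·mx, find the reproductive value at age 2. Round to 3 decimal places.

lx·mx for x ≥ 2: 0.236, 0.328, 0.315 → sum = 0.879
V_2 = 0.879 / l_2 = 0.879 / 0.59 = 1.489831… → 1.490

1.490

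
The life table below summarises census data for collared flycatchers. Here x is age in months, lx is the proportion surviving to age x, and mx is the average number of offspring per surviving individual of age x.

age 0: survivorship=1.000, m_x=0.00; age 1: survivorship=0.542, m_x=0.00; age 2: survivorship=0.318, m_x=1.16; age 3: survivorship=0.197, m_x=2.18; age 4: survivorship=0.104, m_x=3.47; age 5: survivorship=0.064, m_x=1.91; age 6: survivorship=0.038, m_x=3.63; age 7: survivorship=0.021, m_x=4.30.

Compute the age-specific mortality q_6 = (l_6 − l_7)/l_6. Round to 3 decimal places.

0.447

q_6 = (l_6 − l_7) / l_6 = (0.038 − 0.021) / 0.038
     = 0.017 / 0.038 = 0.447368… → 0.447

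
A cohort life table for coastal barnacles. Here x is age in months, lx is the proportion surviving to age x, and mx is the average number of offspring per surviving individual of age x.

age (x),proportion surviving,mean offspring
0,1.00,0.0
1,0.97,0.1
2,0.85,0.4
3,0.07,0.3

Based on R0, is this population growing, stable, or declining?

R0 = Σ lx·mx = 0 + 0.097 + 0.34 + 0.021 = 0.458
R0 < 1, so the population is declining.

declining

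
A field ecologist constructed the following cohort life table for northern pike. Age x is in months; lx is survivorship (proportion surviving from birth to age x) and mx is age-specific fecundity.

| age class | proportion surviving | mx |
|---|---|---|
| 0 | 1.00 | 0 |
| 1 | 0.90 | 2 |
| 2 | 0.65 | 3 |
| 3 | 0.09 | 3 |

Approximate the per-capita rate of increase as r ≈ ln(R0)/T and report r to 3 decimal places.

0.859

R0 = Σ lx·mx = 0 + 1.8 + 1.95 + 0.27 = 4.02
Σ x·lx·mx = 6.51; T = 6.51/4.02 = 1.6194…
r ≈ ln(R0)/T = ln(4.02)/1.6194… = 0.85913… → 0.859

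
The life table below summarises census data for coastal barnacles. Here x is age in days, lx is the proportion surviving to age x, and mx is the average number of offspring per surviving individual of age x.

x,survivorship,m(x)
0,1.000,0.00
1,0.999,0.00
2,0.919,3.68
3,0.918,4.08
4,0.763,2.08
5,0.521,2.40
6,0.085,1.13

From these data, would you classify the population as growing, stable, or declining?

growing

R0 = Σ lx·mx = 0 + 0 + 3.38192 + 3.74544 + 1.58704 + 1.2504 + 0.09605 = 10.06085
R0 > 1, so the population is growing.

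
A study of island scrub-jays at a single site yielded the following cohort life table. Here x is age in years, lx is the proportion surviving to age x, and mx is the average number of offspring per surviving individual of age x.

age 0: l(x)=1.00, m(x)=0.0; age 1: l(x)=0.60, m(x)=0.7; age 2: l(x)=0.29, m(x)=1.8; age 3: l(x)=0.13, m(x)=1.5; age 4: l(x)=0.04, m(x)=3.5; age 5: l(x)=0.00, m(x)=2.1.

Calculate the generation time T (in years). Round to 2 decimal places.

2.04

lx·mx: 0, 0.42, 0.522, 0.195, 0.14, 0 → R0 = 1.277
x·lx·mx: 0, 0.42, 1.044, 0.585, 0.56, 0 → Σ = 2.609
T = 2.609 / 1.277 = 2.04307… → 2.04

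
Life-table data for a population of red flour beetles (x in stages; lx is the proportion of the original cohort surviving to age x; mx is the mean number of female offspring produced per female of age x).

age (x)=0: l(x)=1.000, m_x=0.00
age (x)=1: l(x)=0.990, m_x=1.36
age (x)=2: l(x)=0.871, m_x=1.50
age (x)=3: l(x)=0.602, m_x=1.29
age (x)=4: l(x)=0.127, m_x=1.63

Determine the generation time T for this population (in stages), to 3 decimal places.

lx·mx: 0, 1.3464, 1.3065, 0.77658, 0.20701 → R0 = 3.63649
x·lx·mx: 0, 1.3464, 2.613, 2.32974, 0.82804 → Σ = 7.11718
T = 7.11718 / 3.63649 = 1.957156… → 1.957

1.957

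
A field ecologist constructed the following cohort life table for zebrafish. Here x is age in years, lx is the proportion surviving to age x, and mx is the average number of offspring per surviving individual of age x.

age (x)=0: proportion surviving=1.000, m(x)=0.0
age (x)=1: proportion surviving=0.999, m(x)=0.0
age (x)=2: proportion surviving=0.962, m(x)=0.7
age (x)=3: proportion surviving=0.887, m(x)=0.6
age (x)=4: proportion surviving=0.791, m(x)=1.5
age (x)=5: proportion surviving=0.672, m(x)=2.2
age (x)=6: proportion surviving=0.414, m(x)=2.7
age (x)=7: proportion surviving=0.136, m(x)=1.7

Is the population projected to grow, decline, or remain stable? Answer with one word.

R0 = Σ lx·mx = 0 + 0 + 0.6734 + 0.5322 + 1.1865 + 1.4784 + 1.1178 + 0.2312 = 5.2195
R0 > 1, so the population is growing.

growing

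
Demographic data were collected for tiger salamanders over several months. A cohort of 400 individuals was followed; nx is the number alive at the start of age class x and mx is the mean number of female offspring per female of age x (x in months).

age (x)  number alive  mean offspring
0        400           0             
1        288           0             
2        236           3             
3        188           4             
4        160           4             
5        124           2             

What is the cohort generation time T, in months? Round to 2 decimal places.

lx = nx/n0 = nx/400: 1, 0.72, 0.59, 0.47, 0.4, 0.31
lx·mx: 0, 0, 1.77, 1.88, 1.6, 0.62 → R0 = 5.87
x·lx·mx: 0, 0, 3.54, 5.64, 6.4, 3.1 → Σ = 18.68
T = 18.68 / 5.87 = 3.182283… → 3.18

3.18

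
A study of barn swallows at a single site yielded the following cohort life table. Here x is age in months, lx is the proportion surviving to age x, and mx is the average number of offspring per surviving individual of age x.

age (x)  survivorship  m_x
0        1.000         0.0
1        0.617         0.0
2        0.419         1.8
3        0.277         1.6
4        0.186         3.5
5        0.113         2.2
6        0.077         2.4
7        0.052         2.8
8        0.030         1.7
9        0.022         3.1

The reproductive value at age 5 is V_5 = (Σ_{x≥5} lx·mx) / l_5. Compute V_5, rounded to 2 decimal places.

lx·mx for x ≥ 5: 0.2486, 0.1848, 0.1456, 0.051, 0.0682 → sum = 0.6982
V_5 = 0.6982 / l_5 = 0.6982 / 0.113 = 6.178761… → 6.18

6.18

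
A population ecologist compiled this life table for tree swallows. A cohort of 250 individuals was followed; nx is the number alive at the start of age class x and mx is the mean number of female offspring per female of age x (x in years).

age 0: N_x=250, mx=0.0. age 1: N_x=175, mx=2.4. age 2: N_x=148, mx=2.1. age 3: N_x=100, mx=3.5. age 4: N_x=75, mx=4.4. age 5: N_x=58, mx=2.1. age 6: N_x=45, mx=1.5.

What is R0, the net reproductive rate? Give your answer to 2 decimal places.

6.40

lx = nx/n0 = nx/250: 1, 0.7, 0.592, 0.4, 0.3, 0.232, 0.18
lx·mx by age: 0, 1.68, 1.2432, 1.4, 1.32, 0.4872, 0.27
R0 = Σ lx·mx = 6.4004 → 6.40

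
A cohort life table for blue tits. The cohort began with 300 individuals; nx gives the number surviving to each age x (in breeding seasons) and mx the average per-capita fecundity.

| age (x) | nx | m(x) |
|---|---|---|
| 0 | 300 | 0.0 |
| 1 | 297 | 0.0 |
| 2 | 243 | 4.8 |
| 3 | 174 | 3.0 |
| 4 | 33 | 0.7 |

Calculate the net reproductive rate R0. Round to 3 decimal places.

5.705

lx = nx/n0 = nx/300: 1, 0.99, 0.81, 0.58, 0.11
lx·mx by age: 0, 0, 3.888, 1.74, 0.077
R0 = Σ lx·mx = 5.705 → 5.705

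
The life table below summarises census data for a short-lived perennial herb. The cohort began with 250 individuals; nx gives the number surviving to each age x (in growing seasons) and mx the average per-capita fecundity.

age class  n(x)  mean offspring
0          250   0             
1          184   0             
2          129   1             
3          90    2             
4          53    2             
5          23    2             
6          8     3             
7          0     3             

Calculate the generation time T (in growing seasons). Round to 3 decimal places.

lx = nx/n0 = nx/250: 1, 0.736, 0.516, 0.36, 0.212, 0.092, 0.032, 0
lx·mx: 0, 0, 0.516, 0.72, 0.424, 0.184, 0.096, 0 → R0 = 1.94
x·lx·mx: 0, 0, 1.032, 2.16, 1.696, 0.92, 0.576, 0 → Σ = 6.384
T = 6.384 / 1.94 = 3.290722… → 3.291

3.291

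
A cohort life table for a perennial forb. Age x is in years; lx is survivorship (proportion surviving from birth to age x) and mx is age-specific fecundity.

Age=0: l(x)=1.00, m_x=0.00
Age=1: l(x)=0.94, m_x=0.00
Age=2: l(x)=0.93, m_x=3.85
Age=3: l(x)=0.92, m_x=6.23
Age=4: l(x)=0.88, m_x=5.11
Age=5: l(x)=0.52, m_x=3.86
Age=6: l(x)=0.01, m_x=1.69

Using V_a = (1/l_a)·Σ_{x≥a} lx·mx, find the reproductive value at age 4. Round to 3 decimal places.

lx·mx for x ≥ 4: 4.4968, 2.0072, 0.0169 → sum = 6.5209
V_4 = 6.5209 / l_4 = 6.5209 / 0.88 = 7.410114… → 7.410

7.410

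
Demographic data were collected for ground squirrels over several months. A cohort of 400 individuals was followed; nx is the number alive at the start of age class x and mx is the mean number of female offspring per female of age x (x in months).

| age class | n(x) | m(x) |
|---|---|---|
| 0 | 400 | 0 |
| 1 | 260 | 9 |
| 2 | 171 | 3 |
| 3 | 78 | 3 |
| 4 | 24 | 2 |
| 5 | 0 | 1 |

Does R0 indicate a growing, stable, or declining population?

lx = nx/n0 = nx/400: 1, 0.65, 0.4275, 0.195, 0.06, 0
R0 = Σ lx·mx = 0 + 5.85 + 1.2825 + 0.585 + 0.12 + 0 = 7.8375
R0 > 1, so the population is growing.

growing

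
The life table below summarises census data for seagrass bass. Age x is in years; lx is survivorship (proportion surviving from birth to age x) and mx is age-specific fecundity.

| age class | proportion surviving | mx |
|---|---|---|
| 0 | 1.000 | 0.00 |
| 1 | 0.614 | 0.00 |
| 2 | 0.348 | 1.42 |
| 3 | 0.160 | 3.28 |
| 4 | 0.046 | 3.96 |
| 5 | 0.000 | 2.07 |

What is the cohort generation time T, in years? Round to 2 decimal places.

lx·mx: 0, 0, 0.49416, 0.5248, 0.18216, 0 → R0 = 1.20112
x·lx·mx: 0, 0, 0.98832, 1.5744, 0.72864, 0 → Σ = 3.29136
T = 3.29136 / 1.20112 = 2.740242… → 2.74

2.74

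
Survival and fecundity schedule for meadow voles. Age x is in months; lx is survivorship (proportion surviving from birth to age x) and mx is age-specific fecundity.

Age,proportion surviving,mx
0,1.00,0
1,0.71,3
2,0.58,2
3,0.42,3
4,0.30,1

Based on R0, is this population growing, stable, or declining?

growing

R0 = Σ lx·mx = 0 + 2.13 + 1.16 + 1.26 + 0.3 = 4.85
R0 > 1, so the population is growing.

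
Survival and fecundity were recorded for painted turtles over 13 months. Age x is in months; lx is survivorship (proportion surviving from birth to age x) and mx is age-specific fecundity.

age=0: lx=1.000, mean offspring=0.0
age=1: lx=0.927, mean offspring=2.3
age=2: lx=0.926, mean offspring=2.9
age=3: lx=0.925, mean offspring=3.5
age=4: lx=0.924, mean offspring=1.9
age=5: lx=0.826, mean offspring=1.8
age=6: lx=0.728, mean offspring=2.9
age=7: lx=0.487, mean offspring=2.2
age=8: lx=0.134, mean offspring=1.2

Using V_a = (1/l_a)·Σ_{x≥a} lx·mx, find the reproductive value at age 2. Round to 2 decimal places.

lx·mx for x ≥ 2: 2.6854, 3.2375, 1.7556, 1.4868, 2.1112, 1.0714, 0.1608 → sum = 12.5087
V_2 = 12.5087 / l_2 = 12.5087 / 0.926 = 13.508315… → 13.51

13.51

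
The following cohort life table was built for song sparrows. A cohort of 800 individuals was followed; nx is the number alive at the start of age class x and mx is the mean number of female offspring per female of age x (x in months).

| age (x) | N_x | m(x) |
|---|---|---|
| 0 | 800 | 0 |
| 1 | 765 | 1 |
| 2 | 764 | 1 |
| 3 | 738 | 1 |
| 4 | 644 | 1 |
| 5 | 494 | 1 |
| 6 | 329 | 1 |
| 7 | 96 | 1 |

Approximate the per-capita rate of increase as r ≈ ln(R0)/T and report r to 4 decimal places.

0.4917

lx = nx/n0 = nx/800: 1, 0.95625, 0.955, 0.9225, 0.805, 0.6175, 0.41125, 0.12
R0 = Σ lx·mx = 0 + 0.95625 + 0.955 + 0.9225 + 0.805 + 0.6175 + 0.41125 + 0.12 = 4.7875
Σ x·lx·mx = 15.24875; T = 15.24875/4.7875 = 3.18512…
r ≈ ln(R0)/T = ln(4.7875)/3.18512… = 0.491664… → 0.4917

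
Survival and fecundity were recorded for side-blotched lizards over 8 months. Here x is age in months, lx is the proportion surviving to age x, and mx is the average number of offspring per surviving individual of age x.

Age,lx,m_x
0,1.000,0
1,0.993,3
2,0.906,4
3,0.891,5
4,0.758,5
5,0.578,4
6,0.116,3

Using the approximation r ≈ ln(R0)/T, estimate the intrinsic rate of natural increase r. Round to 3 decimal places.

R0 = Σ lx·mx = 0 + 2.979 + 3.624 + 4.455 + 3.79 + 2.312 + 0.348 = 17.508
Σ x·lx·mx = 52.4; T = 52.4/17.508 = 2.99292…
r ≈ ln(R0)/T = ln(17.508)/2.99292… = 0.95648… → 0.956

0.956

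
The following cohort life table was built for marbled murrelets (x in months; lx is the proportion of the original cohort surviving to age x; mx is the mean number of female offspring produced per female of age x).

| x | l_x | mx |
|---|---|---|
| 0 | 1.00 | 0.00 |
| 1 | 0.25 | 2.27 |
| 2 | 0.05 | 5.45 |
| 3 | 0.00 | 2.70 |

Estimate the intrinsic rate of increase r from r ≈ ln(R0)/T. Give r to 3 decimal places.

-0.132

R0 = Σ lx·mx = 0 + 0.5675 + 0.2725 + 0 = 0.84
Σ x·lx·mx = 1.1125; T = 1.1125/0.84 = 1.3244…
r ≈ ln(R0)/T = ln(0.84)/1.3244… = -0.13165… → -0.132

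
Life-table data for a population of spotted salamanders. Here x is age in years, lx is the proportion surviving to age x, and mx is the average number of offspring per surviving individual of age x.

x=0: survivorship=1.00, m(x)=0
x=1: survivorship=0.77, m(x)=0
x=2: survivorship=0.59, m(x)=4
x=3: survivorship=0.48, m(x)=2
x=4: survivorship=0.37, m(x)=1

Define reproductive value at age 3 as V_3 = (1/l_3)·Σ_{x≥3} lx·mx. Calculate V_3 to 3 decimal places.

2.771

lx·mx for x ≥ 3: 0.96, 0.37 → sum = 1.33
V_3 = 1.33 / l_3 = 1.33 / 0.48 = 2.770833… → 2.771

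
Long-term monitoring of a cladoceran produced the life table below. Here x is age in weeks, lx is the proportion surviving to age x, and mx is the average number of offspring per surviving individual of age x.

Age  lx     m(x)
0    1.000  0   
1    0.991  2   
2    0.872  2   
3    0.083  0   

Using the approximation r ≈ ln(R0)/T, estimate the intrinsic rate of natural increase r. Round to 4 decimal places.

R0 = Σ lx·mx = 0 + 1.982 + 1.744 + 0 = 3.726
Σ x·lx·mx = 5.47; T = 5.47/3.726 = 1.46806…
r ≈ ln(R0)/T = ln(3.726)/1.46806… = 0.895967… → 0.8960

0.8960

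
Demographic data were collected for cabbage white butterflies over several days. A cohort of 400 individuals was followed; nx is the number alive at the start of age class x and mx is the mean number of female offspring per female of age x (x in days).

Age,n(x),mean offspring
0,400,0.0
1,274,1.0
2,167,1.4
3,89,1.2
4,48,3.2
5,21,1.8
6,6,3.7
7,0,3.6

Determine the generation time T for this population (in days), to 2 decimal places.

2.41

lx = nx/n0 = nx/400: 1, 0.685, 0.4175, 0.2225, 0.12, 0.0525, 0.015, 0
lx·mx: 0, 0.685, 0.5845, 0.267, 0.384, 0.0945, 0.0555, 0 → R0 = 2.0705
x·lx·mx: 0, 0.685, 1.169, 0.801, 1.536, 0.4725, 0.333, 0 → Σ = 4.9965
T = 4.9965 / 2.0705 = 2.413185… → 2.41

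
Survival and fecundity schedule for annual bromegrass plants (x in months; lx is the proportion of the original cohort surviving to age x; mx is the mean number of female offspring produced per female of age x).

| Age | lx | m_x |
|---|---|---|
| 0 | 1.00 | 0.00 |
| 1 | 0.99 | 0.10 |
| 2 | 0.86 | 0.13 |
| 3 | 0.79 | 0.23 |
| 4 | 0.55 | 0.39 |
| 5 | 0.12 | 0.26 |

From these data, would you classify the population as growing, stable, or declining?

R0 = Σ lx·mx = 0 + 0.099 + 0.1118 + 0.1817 + 0.2145 + 0.0312 = 0.6382
R0 < 1, so the population is declining.

declining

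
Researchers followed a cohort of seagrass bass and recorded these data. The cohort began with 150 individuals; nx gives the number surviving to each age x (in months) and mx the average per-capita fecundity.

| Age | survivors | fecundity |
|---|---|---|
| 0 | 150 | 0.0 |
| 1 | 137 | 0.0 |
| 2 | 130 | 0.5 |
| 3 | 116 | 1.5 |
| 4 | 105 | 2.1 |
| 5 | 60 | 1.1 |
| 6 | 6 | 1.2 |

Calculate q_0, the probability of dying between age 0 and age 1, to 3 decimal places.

0.087

lx = nx/n0 = nx/150: 1, 0.91333…, 0.86667…, 0.77333…, 0.7, 0.4, 0.04
q_0 = (l_0 − l_1) / l_0 = (1 − 0.913333…) / 1
     = 0.086667… / 1 = 0.086667… → 0.087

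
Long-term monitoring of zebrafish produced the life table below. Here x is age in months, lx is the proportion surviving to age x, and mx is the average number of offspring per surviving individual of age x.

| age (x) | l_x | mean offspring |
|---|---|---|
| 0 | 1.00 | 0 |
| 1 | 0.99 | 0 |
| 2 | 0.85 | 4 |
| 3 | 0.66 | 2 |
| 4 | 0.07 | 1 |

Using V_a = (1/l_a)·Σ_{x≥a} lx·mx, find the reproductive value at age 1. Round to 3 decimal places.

4.838

lx·mx for x ≥ 1: 0, 3.4, 1.32, 0.07 → sum = 4.79
V_1 = 4.79 / l_1 = 4.79 / 0.99 = 4.838384… → 4.838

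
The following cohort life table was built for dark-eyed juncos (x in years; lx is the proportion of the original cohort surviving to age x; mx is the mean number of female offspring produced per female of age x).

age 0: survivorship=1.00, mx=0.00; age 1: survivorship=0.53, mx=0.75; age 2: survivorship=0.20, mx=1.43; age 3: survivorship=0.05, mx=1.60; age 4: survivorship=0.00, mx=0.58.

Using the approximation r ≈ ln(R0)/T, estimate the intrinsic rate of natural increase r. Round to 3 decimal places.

R0 = Σ lx·mx = 0 + 0.3975 + 0.286 + 0.08 + 0 = 0.7635
Σ x·lx·mx = 1.2095; T = 1.2095/0.7635 = 1.58415…
r ≈ ln(R0)/T = ln(0.7635)/1.58415… = -0.17034… → -0.170

-0.170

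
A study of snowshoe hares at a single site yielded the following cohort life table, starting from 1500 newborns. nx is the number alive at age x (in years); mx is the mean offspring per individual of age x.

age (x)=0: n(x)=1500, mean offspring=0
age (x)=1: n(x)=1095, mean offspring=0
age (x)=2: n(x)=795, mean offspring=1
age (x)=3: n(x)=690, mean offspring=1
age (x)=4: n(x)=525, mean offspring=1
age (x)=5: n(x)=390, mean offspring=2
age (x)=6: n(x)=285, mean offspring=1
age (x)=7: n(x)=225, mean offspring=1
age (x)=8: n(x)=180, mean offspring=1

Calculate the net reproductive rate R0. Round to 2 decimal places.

2.32

lx = nx/n0 = nx/1500: 1, 0.73, 0.53, 0.46, 0.35, 0.26, 0.19, 0.15, 0.12
lx·mx by age: 0, 0, 0.53, 0.46, 0.35, 0.52, 0.19, 0.15, 0.12
R0 = Σ lx·mx = 2.32 → 2.32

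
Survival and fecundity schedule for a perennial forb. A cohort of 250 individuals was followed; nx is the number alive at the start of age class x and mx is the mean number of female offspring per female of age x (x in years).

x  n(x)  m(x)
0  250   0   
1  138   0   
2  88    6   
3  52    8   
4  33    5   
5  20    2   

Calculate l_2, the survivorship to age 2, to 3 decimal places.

0.352

l_2 = n_2/n_0 = 88/250 = 0.352 → 0.352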